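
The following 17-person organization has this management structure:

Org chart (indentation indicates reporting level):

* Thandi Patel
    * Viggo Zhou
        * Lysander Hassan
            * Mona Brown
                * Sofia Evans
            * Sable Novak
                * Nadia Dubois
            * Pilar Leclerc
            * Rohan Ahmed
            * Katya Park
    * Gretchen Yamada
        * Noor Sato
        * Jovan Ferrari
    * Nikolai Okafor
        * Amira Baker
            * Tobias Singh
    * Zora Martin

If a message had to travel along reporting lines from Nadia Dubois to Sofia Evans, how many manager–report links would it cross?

Nadia Dubois is 2 levels below Lysander Hassan, and Sofia Evans is 2 levels below Lysander Hassan (their lowest common manager). The shortest path runs up from Nadia Dubois to Lysander Hassan and back down to Sofia Evans: 2 + 2 = 4 links.

4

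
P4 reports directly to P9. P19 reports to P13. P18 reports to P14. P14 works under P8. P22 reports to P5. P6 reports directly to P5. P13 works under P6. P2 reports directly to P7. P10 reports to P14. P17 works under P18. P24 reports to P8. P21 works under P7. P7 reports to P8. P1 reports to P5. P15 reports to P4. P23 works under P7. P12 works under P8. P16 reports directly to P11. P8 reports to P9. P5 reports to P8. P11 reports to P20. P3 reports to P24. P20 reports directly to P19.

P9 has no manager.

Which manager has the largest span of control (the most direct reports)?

Direct-report counts: P9 has 2; P4 has 1; P8 has 5; P24 has 1; P14 has 2; P18 has 1; P7 has 3; P5 has 3; P6 has 1; P13 has 1; P19 has 1; P20 has 1; P11 has 1. The largest is 5, held by P8.

P8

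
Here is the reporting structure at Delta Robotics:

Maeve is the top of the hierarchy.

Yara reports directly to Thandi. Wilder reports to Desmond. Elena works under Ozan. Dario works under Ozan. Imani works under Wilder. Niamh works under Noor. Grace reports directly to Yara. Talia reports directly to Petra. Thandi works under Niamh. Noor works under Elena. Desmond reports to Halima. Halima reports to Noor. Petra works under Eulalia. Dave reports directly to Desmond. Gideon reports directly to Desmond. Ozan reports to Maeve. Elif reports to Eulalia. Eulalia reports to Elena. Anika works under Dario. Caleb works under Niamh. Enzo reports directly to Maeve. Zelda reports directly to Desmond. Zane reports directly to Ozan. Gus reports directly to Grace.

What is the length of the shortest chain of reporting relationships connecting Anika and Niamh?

Anika is 2 levels below Ozan, and Niamh is 3 levels below Ozan (their lowest common manager). The shortest path runs up from Anika to Ozan and back down to Niamh: 2 + 3 = 5 links.

5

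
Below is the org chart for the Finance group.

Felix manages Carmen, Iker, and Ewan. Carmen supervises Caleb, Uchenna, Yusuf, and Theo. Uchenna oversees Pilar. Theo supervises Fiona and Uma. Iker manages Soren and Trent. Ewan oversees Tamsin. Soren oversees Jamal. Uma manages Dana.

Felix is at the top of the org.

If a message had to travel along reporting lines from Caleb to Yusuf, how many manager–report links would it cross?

2

Caleb is 1 level below Carmen, and Yusuf is 1 level below Carmen (their lowest common manager). The shortest path runs up from Caleb to Carmen and back down to Yusuf: 1 + 1 = 2 links.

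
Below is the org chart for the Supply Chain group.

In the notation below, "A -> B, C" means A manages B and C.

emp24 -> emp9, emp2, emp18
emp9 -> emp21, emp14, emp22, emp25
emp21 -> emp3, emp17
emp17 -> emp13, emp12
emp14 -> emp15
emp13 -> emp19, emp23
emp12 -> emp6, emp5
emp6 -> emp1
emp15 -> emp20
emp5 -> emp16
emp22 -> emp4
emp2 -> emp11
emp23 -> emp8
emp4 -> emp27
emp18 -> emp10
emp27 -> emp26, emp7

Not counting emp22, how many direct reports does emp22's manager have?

emp22 reports to emp9. emp9's other direct reports are emp21, emp14, emp25 — 3 peers.

3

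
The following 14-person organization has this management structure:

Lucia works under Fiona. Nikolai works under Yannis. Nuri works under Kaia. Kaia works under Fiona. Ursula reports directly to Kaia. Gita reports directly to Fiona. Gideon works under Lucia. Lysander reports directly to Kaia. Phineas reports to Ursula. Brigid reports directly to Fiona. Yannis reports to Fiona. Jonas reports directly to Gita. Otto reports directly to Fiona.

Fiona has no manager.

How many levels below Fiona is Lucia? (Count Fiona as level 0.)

Chain from Lucia up to Fiona: Lucia → Fiona. That is 1 step up, so Lucia is 1 level below Fiona.

1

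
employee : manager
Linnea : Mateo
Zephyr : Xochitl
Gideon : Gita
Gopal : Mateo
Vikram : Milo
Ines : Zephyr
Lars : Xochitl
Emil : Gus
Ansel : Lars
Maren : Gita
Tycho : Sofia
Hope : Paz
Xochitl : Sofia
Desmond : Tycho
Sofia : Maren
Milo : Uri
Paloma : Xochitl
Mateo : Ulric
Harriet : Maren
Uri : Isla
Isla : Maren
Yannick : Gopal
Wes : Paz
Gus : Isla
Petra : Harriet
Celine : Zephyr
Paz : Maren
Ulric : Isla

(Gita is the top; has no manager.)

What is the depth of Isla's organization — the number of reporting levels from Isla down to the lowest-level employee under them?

The longest chain under Isla runs Isla → Ulric → Mateo → Gopal → Yannick, which is 4 levels below Isla.

4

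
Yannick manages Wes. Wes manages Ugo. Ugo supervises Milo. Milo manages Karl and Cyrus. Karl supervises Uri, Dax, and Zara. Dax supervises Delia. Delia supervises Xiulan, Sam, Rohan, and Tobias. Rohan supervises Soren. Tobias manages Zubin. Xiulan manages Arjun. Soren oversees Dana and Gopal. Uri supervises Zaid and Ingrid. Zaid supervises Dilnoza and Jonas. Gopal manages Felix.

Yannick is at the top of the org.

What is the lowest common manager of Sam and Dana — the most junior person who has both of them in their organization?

Sam's chain of managers is Delia, Dax, Karl, Milo, Ugo, Wes, Yannick. Dana's chain of managers is Soren, Rohan, Delia, Dax, Karl, Milo, Ugo, Wes, Yannick. The first manager that appears in both chains is Delia.

Delia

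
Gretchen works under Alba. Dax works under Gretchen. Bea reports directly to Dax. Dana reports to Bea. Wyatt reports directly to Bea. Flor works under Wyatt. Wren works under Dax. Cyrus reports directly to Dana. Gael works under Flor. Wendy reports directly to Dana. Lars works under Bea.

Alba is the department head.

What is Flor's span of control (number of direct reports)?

1

Flor directly manages Gael. That is 1 direct report.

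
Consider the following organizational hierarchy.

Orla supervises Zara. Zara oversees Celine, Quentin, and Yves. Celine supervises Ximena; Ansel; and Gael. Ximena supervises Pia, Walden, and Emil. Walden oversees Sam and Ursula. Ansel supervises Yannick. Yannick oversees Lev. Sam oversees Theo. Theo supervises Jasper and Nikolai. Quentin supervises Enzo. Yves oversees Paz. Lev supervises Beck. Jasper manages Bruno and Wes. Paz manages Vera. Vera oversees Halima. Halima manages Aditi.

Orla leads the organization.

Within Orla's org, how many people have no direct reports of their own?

10

The people in Orla's organization with no one reporting to them are Aditi, Enzo, Gael, Beck, Emil, Nikolai, Wes, Bruno, Ursula, Pia. That is 10.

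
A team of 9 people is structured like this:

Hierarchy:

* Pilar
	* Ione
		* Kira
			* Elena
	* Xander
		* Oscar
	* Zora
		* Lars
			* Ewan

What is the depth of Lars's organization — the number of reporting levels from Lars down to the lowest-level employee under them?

The longest chain under Lars runs Lars → Ewan, which is 1 level below Lars.

1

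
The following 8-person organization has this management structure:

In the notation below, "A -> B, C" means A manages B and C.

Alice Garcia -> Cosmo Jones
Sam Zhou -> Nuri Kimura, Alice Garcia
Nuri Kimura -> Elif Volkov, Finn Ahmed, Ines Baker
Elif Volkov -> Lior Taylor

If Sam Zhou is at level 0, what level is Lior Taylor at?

3

Chain from Lior Taylor up to Sam Zhou: Lior Taylor → Elif Volkov → Nuri Kimura → Sam Zhou. That is 3 steps up, so Lior Taylor is 3 levels below Sam Zhou.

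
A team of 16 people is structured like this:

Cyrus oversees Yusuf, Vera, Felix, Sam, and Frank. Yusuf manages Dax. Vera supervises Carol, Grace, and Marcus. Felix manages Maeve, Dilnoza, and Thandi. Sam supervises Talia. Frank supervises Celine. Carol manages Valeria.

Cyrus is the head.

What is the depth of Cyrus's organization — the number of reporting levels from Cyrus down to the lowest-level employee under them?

3

The longest chain under Cyrus runs Cyrus → Vera → Carol → Valeria, which is 3 levels below Cyrus.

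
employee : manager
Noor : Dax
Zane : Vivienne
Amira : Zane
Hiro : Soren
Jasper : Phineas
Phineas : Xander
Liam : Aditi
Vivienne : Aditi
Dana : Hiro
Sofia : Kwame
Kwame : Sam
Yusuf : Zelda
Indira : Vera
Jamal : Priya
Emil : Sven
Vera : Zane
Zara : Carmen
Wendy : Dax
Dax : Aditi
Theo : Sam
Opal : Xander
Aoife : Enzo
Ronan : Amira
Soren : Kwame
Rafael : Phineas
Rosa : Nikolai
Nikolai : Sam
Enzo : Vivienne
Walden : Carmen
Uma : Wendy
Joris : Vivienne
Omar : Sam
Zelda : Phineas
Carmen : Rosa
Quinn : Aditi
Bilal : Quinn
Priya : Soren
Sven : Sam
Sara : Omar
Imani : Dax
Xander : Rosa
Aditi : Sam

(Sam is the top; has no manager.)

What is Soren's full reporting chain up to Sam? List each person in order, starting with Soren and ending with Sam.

Soren -> Kwame -> Sam

Soren reports to Kwame. Kwame reports to Sam. Sam is at the top.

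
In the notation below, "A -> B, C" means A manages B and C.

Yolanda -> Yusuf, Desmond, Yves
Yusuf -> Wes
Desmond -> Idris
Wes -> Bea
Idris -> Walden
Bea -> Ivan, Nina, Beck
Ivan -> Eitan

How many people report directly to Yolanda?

Yolanda directly manages Yusuf, Desmond, Yves. That is 3 direct reports.

3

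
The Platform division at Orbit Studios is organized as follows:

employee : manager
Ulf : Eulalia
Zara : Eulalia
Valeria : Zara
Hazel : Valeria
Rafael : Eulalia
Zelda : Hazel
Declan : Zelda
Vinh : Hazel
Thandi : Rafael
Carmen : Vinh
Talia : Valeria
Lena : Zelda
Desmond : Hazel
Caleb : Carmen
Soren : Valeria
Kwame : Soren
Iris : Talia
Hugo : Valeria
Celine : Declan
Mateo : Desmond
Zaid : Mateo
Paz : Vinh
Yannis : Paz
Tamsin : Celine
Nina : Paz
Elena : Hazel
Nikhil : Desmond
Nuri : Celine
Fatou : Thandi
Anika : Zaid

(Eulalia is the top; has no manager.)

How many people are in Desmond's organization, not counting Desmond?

Desmond directly manages Mateo, Nikhil. Under Mateo: Zaid, Anika (2). Nikhil has no reports. So Desmond's organization is 2 direct reports plus everyone under them: 3 + 1 = 4.

4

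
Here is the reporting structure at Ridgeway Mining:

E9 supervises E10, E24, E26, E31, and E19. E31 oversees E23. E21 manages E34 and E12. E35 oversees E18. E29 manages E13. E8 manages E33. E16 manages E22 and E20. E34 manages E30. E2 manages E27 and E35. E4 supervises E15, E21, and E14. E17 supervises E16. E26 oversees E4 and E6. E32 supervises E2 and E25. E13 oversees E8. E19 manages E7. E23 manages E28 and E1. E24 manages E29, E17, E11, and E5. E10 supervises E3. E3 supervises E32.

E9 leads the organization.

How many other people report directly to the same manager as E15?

2

E15 reports to E4. E4's other direct reports are E14, E21 — 2 peers.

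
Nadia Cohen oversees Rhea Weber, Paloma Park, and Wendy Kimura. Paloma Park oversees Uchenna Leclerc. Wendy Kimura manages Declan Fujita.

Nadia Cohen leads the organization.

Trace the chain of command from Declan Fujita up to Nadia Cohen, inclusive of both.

Declan Fujita -> Wendy Kimura -> Nadia Cohen

Declan Fujita reports to Wendy Kimura. Wendy Kimura reports to Nadia Cohen. Nadia Cohen is at the top.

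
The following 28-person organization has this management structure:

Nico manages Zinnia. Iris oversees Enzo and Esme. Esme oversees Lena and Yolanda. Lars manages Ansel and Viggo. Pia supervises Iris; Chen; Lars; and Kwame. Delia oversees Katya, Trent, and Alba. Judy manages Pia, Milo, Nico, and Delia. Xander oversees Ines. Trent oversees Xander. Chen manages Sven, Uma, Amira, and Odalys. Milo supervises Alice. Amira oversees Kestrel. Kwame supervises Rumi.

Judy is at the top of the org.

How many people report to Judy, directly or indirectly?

27

Judy directly manages Pia, Milo, Nico, Delia. Under Pia: Kwame, Rumi, Lars, Viggo, Ansel, Chen, Sven, Odalys, Uma, Amira, Kestrel, Iris, Esme, Yolanda, Lena, Enzo (16). Under Milo: Alice (1). Under Nico: Zinnia (1). Under Delia: Katya, Alba, Trent, Xander, Ines (5). So Judy's organization is 4 direct reports plus everyone under them: 17 + 2 + 2 + 6 = 27.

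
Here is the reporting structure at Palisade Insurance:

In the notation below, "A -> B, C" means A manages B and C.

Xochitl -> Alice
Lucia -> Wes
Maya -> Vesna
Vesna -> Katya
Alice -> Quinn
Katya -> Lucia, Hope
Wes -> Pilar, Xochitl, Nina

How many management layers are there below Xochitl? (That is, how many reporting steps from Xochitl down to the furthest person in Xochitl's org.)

The longest chain under Xochitl runs Xochitl → Alice → Quinn, which is 2 levels below Xochitl.

2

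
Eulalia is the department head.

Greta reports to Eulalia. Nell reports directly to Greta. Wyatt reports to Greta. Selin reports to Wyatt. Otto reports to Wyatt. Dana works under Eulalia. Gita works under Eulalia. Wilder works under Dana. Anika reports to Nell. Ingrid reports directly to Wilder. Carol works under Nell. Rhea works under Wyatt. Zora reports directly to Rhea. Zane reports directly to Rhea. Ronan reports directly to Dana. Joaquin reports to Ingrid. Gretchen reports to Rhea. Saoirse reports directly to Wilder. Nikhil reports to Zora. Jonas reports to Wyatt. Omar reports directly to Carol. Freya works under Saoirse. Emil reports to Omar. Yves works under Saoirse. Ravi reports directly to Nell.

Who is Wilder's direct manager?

Dana

Wilder reports directly to Dana.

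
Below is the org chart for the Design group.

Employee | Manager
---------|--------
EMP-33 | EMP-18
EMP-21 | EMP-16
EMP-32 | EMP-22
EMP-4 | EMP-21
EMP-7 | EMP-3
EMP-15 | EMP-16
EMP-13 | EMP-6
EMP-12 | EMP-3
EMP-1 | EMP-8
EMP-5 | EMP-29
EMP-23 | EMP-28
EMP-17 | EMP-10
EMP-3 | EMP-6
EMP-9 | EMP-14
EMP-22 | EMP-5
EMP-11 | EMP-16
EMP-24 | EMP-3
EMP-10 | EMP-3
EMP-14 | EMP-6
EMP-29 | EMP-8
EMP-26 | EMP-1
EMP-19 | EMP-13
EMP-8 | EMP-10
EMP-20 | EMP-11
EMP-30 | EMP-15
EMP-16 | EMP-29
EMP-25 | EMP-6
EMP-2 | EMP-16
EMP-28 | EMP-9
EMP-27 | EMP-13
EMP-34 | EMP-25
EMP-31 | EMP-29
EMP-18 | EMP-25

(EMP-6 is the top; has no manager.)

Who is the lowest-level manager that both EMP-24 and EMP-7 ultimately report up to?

EMP-3

EMP-24's chain of managers is EMP-3, EMP-6. EMP-7's chain of managers is EMP-3, EMP-6. The first manager that appears in both chains is EMP-3.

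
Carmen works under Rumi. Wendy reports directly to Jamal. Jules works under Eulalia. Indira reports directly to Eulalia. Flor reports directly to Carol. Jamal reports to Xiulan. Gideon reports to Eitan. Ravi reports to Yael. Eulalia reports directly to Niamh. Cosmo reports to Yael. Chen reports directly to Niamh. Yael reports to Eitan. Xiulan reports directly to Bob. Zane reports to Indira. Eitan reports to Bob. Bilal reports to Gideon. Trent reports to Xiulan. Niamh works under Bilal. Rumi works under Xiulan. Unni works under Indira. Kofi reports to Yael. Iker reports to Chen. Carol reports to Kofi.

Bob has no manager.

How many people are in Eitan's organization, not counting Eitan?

Eitan directly manages Gideon, Yael. Under Gideon: Bilal, Niamh, Chen, Iker, Eulalia, Jules, Indira, Unni, Zane (9). Under Yael: Cosmo, Kofi, Carol, Flor, Ravi (5). So Eitan's organization is 2 direct reports plus everyone under them: 10 + 6 = 16.

16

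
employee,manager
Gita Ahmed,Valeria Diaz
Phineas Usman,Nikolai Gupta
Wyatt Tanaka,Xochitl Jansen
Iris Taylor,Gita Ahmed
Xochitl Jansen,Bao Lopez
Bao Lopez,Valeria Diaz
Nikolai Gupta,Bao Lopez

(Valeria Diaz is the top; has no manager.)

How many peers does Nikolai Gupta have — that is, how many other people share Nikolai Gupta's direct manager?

1

Nikolai Gupta reports to Bao Lopez. Bao Lopez's other direct reports are Xochitl Jansen — 1 peer.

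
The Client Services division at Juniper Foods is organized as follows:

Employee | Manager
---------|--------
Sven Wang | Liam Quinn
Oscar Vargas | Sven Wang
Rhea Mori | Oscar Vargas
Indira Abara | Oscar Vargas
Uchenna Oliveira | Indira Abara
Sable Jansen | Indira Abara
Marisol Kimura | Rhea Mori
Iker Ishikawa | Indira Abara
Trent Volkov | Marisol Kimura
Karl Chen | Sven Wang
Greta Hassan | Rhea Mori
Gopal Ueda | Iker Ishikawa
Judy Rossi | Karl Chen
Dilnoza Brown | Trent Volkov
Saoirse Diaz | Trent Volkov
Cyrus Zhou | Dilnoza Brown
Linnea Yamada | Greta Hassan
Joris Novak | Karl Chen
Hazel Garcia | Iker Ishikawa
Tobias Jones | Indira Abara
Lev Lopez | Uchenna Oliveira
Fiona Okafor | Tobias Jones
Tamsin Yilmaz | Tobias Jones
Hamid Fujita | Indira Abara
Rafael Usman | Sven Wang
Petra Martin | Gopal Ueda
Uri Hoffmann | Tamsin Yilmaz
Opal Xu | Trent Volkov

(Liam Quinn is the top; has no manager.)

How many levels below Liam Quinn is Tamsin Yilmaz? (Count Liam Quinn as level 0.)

5

Chain from Tamsin Yilmaz up to Liam Quinn: Tamsin Yilmaz → Tobias Jones → Indira Abara → Oscar Vargas → Sven Wang → Liam Quinn. That is 5 steps up, so Tamsin Yilmaz is 5 levels below Liam Quinn.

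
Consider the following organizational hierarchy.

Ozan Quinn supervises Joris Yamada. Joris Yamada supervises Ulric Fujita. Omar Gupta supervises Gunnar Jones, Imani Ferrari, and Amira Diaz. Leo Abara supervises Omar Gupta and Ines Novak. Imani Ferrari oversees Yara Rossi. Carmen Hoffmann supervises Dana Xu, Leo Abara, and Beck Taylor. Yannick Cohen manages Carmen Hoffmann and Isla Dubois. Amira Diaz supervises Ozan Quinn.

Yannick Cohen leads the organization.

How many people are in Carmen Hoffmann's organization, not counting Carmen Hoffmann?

12

Carmen Hoffmann directly manages Beck Taylor, Leo Abara, Dana Xu. Beck Taylor has no reports. Under Leo Abara: Ines Novak, Omar Gupta, Gunnar Jones, Imani Ferrari, Yara Rossi, Amira Diaz, Ozan Quinn, Joris Yamada, Ulric Fujita (9). Dana Xu has no reports. So Carmen Hoffmann's organization is 3 direct reports plus everyone under them: 1 + 10 + 1 = 12.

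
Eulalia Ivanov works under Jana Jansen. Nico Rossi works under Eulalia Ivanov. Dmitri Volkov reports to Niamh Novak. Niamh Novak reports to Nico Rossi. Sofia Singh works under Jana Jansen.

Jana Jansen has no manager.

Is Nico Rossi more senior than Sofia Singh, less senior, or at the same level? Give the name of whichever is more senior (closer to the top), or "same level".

Sofia Singh

Nico Rossi is 2 levels below Jana Jansen; Sofia Singh is 1. Sofia Singh is higher.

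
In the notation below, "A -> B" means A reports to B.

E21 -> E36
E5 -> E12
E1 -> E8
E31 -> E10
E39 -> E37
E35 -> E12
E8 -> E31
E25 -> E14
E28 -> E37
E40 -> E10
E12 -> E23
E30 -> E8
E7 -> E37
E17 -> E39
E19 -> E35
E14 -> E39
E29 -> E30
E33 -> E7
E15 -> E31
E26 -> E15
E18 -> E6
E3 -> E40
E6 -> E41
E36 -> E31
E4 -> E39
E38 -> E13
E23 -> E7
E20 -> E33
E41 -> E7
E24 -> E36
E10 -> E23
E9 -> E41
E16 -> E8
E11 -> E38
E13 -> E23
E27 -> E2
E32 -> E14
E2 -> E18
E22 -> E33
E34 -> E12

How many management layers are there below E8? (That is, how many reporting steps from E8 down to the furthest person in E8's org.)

2

The longest chain under E8 runs E8 → E30 → E29, which is 2 levels below E8.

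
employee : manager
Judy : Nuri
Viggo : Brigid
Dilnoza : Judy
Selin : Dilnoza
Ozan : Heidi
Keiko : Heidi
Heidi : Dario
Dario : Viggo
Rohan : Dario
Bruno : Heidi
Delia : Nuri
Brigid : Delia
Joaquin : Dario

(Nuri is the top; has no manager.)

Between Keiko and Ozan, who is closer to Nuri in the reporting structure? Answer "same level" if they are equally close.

same level

Both Keiko and Ozan are 6 levels below Nuri.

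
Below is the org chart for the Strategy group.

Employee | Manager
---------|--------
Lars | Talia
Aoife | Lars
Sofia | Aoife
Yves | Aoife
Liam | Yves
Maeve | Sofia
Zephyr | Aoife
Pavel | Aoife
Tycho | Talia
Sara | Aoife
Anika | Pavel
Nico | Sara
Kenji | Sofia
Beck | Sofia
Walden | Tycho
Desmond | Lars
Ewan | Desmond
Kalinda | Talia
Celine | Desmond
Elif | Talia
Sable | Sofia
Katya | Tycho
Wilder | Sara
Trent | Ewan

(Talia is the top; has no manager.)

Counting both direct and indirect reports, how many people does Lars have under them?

18

Lars directly manages Aoife, Desmond. Under Aoife: Sara, Wilder, Nico, Pavel, Anika, Zephyr, Yves, Liam, Sofia, Sable, Beck, Kenji, Maeve (13). Under Desmond: Celine, Ewan, Trent (3). So Lars's organization is 2 direct reports plus everyone under them: 14 + 4 = 18.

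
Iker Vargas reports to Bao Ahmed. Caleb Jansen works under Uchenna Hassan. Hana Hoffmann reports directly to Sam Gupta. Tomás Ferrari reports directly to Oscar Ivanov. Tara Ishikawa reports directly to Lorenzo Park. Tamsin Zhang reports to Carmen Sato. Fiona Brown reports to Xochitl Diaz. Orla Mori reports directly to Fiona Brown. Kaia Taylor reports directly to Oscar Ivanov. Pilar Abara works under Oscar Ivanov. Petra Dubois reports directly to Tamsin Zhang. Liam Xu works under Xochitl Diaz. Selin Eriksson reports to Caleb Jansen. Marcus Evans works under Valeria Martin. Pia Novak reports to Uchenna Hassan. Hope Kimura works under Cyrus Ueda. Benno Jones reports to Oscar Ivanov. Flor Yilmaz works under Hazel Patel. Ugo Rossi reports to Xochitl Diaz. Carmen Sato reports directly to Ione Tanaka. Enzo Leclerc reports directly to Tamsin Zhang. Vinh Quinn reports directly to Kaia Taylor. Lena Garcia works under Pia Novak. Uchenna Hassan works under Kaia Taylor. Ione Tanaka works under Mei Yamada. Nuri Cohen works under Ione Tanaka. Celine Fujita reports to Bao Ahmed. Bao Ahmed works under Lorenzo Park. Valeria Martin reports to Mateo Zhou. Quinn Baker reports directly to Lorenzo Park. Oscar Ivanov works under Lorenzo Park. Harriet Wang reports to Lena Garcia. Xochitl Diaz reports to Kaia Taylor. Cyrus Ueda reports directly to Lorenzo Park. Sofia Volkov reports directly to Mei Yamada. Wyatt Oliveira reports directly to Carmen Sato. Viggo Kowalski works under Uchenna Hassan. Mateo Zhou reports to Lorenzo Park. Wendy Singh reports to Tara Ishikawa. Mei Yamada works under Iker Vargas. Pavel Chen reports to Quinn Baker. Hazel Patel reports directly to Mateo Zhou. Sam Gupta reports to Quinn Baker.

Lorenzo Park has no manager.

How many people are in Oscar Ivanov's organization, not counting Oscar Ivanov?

Oscar Ivanov directly manages Kaia Taylor, Tomás Ferrari, Pilar Abara, Benno Jones. Under Kaia Taylor: Vinh Quinn, Xochitl Diaz, Liam Xu, Ugo Rossi, Fiona Brown, Orla Mori, Uchenna Hassan, Viggo Kowalski, Caleb Jansen, Selin Eriksson, Pia Novak, Lena Garcia, Harriet Wang (13). Tomás Ferrari has no reports. Pilar Abara has no reports. Benno Jones has no reports. So Oscar Ivanov's organization is 4 direct reports plus everyone under them: 14 + 1 + 1 + 1 = 17.

17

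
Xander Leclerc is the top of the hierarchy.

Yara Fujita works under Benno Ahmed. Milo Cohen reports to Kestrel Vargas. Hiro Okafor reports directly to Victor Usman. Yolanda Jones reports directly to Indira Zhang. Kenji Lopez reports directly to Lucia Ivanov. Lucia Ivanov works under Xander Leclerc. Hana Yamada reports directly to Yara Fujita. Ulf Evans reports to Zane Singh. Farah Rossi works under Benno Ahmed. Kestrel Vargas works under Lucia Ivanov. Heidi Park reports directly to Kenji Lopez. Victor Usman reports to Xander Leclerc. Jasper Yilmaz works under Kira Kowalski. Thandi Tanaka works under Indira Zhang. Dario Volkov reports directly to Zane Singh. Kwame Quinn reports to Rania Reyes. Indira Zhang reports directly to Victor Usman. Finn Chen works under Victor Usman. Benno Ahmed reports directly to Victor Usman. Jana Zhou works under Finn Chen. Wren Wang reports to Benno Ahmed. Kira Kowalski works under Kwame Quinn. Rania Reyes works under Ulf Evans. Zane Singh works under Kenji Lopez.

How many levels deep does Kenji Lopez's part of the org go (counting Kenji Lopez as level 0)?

6

The longest chain under Kenji Lopez runs Kenji Lopez → Zane Singh → Ulf Evans → Rania Reyes → Kwame Quinn → Kira Kowalski → Jasper Yilmaz, which is 6 levels below Kenji Lopez.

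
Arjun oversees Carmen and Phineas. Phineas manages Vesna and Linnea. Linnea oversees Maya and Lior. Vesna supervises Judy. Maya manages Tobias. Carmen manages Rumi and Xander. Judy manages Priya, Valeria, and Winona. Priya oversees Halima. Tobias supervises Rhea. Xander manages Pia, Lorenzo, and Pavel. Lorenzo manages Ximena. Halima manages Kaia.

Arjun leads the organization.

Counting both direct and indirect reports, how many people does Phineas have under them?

Phineas directly manages Linnea, Vesna. Under Linnea: Lior, Maya, Tobias, Rhea (4). Under Vesna: Judy, Winona, Valeria, Priya, Halima, Kaia (6). So Phineas's organization is 2 direct reports plus everyone under them: 5 + 7 = 12.

12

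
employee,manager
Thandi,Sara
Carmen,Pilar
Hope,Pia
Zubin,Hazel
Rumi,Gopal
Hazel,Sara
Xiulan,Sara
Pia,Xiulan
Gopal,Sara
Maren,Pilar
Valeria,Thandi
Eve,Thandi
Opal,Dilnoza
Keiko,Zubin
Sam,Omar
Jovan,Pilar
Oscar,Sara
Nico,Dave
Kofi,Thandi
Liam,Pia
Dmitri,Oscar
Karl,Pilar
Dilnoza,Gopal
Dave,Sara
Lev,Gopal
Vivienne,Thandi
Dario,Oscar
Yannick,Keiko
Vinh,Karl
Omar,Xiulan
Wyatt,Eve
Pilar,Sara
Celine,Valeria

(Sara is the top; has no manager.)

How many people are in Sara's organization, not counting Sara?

33

Sara directly manages Pilar, Dave, Thandi, Xiulan, Gopal, Hazel, Oscar. Under Pilar: Carmen, Jovan, Maren, Karl, Vinh (5). Under Dave: Nico (1). Under Thandi: Eve, Wyatt, Valeria, Celine, Vivienne, Kofi (6). Under Xiulan: Pia, Liam, Hope, Omar, Sam (5). Under Gopal: Lev, Rumi, Dilnoza, Opal (4). Under Hazel: Zubin, Keiko, Yannick (3). Under Oscar: Dario, Dmitri (2). So Sara's organization is 7 direct reports plus everyone under them: 6 + 2 + 7 + 6 + 5 + 4 + 3 = 33.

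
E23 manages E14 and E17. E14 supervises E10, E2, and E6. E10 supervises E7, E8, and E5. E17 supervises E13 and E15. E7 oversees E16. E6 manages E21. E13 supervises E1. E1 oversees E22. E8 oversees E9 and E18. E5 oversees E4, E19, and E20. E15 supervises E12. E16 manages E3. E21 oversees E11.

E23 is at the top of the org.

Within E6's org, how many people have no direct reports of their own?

The only person in E6's organization with no one reporting to them is E11. That is 1.

1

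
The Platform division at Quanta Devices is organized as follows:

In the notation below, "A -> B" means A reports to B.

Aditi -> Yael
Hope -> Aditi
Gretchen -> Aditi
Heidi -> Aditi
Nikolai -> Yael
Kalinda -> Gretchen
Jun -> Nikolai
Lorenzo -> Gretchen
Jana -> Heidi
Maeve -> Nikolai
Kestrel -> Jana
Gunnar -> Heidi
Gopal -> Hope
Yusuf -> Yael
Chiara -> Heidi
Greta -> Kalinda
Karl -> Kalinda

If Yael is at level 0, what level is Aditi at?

1

Chain from Aditi up to Yael: Aditi → Yael. That is 1 step up, so Aditi is 1 level below Yael.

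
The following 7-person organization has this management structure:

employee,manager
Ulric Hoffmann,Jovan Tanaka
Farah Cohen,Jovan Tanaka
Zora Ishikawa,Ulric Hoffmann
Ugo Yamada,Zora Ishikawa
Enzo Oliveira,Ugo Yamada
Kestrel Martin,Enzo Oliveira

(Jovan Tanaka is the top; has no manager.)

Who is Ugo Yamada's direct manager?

Zora Ishikawa

Ugo Yamada reports directly to Zora Ishikawa.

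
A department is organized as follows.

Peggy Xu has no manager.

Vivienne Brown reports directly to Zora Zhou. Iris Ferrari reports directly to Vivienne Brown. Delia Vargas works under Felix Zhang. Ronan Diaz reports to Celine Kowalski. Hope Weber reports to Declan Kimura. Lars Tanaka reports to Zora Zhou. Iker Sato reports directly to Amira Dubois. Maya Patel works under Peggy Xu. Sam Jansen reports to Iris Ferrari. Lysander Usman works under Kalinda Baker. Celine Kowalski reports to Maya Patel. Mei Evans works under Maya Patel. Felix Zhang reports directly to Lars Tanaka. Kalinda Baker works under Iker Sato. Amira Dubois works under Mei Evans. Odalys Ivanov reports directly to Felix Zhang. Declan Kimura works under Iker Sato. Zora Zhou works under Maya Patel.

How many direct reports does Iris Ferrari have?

Iris Ferrari directly manages Sam Jansen. That is 1 direct report.

1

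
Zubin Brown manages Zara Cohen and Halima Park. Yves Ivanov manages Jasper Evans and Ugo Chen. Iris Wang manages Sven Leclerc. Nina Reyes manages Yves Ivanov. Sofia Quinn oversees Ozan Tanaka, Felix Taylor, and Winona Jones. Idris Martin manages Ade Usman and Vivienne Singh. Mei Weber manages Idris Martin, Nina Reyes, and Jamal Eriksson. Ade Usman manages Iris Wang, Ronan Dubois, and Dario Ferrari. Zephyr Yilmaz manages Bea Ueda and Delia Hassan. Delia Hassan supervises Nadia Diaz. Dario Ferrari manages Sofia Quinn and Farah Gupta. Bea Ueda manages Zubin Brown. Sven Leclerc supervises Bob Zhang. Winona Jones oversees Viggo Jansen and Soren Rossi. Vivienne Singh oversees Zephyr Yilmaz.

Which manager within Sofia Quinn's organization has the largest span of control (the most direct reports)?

Sofia Quinn

Direct-report counts within Sofia Quinn's organization: Sofia Quinn has 3; Winona Jones has 2. The largest is 3, held by Sofia Quinn.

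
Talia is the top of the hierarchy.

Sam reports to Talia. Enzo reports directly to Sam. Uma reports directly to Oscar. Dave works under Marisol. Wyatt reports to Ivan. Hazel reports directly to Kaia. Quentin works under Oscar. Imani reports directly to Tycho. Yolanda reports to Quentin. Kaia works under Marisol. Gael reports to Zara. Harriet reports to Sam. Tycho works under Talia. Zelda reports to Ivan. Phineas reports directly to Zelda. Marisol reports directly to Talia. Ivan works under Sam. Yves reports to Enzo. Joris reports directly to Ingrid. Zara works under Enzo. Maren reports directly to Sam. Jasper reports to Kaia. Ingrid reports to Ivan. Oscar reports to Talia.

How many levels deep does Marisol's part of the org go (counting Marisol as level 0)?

The longest chain under Marisol runs Marisol → Kaia → Jasper, which is 2 levels below Marisol.

2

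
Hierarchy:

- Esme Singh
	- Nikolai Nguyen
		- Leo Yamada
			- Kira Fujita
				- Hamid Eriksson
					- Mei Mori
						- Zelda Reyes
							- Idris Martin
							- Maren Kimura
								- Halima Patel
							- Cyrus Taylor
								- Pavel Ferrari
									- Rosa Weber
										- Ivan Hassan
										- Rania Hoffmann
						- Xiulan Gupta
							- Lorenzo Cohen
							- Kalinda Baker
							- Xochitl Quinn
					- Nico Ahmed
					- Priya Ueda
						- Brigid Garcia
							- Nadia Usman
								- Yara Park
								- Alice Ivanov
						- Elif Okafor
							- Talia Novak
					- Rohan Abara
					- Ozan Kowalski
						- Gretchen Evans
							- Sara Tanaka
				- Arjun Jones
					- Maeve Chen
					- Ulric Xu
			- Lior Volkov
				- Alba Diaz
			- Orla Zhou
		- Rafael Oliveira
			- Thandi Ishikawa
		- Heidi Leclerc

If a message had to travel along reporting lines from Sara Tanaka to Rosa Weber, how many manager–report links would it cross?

Sara Tanaka is 3 levels below Hamid Eriksson, and Rosa Weber is 5 levels below Hamid Eriksson (their lowest common manager). The shortest path runs up from Sara Tanaka to Hamid Eriksson and back down to Rosa Weber: 3 + 5 = 8 links.

8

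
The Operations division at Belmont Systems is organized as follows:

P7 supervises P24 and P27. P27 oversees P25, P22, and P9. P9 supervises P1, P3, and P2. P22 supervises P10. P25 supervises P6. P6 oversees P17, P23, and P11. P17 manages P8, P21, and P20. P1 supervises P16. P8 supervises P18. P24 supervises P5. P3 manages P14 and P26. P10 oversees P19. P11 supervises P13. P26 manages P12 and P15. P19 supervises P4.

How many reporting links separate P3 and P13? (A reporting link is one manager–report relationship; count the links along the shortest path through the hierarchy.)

P3 is 2 levels below P27, and P13 is 4 levels below P27 (their lowest common manager). The shortest path runs up from P3 to P27 and back down to P13: 2 + 4 = 6 links.

6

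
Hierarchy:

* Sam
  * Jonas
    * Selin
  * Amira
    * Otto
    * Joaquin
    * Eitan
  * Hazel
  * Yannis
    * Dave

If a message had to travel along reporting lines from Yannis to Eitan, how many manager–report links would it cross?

3

Yannis is 1 level below Sam, and Eitan is 2 levels below Sam (their lowest common manager). The shortest path runs up from Yannis to Sam and back down to Eitan: 1 + 2 = 3 links.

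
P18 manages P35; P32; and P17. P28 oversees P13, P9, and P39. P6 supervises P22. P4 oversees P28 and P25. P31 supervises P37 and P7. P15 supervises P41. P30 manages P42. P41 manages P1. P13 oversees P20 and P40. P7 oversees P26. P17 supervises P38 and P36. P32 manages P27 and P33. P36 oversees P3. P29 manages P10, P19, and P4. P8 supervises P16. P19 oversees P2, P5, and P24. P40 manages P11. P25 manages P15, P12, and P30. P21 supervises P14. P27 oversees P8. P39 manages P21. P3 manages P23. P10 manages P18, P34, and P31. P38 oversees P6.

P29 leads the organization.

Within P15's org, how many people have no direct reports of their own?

1

The only person in P15's organization with no one reporting to them is P1. That is 1.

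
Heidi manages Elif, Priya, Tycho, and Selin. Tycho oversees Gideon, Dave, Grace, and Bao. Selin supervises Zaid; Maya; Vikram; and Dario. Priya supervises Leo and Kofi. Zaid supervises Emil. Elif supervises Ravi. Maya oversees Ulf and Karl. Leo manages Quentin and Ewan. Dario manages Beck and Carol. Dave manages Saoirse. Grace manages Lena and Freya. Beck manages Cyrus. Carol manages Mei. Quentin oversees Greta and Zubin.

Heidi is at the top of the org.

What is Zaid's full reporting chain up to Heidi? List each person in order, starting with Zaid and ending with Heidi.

Zaid reports to Selin. Selin reports to Heidi. Heidi is at the top.

Zaid -> Selin -> Heidi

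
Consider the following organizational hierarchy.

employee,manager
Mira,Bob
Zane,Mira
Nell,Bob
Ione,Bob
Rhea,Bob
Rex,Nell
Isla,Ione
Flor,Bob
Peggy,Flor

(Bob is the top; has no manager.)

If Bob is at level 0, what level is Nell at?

Chain from Nell up to Bob: Nell → Bob. That is 1 step up, so Nell is 1 level below Bob.

1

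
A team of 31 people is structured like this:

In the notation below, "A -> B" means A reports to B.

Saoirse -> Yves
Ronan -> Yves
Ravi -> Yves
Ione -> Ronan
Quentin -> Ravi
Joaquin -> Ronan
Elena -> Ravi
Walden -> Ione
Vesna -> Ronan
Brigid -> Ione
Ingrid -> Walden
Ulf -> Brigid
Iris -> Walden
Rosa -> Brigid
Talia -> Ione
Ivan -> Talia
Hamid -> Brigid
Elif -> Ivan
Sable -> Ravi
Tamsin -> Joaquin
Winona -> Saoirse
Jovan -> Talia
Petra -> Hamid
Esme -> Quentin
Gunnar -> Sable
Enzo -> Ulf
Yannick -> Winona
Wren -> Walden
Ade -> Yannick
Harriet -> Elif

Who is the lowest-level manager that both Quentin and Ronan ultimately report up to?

Yves

Quentin's chain of managers is Ravi, Yves. Ronan's chain of managers is Yves. The first manager that appears in both chains is Yves.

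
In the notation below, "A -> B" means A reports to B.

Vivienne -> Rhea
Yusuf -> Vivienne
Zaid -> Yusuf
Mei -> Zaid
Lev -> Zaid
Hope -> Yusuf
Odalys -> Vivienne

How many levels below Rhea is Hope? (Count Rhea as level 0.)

Chain from Hope up to Rhea: Hope → Yusuf → Vivienne → Rhea. That is 3 steps up, so Hope is 3 levels below Rhea.

3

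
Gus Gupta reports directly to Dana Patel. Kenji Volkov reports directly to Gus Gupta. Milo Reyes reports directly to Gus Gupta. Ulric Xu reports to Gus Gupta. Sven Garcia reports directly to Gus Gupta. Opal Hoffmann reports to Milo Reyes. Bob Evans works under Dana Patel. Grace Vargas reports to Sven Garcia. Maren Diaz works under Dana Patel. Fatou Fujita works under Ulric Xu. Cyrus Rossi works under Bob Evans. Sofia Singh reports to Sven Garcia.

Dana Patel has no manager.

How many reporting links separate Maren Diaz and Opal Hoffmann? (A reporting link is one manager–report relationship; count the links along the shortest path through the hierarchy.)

4

Maren Diaz is 1 level below Dana Patel, and Opal Hoffmann is 3 levels below Dana Patel (their lowest common manager). The shortest path runs up from Maren Diaz to Dana Patel and back down to Opal Hoffmann: 1 + 3 = 4 links.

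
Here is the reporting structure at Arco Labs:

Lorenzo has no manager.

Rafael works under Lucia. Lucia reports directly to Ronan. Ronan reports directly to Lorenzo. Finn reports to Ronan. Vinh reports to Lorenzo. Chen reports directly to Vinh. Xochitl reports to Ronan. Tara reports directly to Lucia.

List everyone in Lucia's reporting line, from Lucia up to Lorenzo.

Lucia -> Ronan -> Lorenzo

Lucia reports to Ronan. Ronan reports to Lorenzo. Lorenzo is at the top.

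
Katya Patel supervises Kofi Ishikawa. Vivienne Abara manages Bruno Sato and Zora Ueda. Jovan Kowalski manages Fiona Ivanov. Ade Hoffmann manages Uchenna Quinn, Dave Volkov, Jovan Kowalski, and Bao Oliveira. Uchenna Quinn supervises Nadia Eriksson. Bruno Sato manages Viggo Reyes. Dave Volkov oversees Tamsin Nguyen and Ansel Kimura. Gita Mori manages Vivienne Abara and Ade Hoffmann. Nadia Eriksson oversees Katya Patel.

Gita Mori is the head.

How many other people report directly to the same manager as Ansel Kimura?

Ansel Kimura reports to Dave Volkov. Dave Volkov's other direct reports are Tamsin Nguyen — 1 peer.

1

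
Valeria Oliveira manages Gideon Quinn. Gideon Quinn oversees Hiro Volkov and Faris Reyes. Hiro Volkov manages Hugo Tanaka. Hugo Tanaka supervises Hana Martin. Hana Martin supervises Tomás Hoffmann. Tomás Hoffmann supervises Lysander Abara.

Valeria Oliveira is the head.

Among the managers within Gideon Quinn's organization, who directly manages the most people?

Gideon Quinn

Direct-report counts within Gideon Quinn's organization: Gideon Quinn has 2; Hiro Volkov has 1; Hugo Tanaka has 1; Hana Martin has 1; Tomás Hoffmann has 1. The largest is 2, held by Gideon Quinn.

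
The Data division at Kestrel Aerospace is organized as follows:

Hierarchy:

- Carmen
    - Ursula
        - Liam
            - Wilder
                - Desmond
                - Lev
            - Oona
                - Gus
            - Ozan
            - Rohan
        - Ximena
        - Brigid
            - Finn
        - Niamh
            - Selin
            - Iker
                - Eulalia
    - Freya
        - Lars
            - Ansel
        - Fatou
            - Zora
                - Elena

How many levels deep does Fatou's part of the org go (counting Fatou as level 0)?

2

The longest chain under Fatou runs Fatou → Zora → Elena, which is 2 levels below Fatou.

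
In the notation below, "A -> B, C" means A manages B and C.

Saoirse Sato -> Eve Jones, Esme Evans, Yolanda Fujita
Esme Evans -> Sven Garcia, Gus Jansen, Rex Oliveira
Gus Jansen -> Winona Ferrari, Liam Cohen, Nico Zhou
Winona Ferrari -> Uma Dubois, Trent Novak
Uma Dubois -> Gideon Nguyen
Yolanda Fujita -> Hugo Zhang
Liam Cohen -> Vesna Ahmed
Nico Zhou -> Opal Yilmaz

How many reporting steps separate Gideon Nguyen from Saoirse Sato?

5

Chain from Gideon Nguyen up to Saoirse Sato: Gideon Nguyen → Uma Dubois → Winona Ferrari → Gus Jansen → Esme Evans → Saoirse Sato. That is 5 steps up, so Gideon Nguyen is 5 levels below Saoirse Sato.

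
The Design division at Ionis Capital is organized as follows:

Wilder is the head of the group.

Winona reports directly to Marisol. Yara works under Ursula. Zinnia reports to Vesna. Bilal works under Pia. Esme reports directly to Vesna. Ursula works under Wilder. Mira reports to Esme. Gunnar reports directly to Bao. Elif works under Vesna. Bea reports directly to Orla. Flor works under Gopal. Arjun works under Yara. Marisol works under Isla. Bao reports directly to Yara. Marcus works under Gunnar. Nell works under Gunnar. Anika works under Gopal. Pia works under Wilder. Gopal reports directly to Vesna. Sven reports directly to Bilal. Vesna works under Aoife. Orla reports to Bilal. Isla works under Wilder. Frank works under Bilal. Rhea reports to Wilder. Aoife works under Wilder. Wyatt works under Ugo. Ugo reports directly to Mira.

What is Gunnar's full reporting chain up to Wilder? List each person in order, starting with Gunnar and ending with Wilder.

Gunnar reports to Bao. Bao reports to Yara. Yara reports to Ursula. Ursula reports to Wilder. Wilder is at the top.

Gunnar -> Bao -> Yara -> Ursula -> Wilder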